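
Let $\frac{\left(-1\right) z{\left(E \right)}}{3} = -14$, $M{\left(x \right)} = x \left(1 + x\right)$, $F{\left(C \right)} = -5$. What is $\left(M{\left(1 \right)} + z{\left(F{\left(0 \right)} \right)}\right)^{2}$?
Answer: $1936$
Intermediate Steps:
$z{\left(E \right)} = 42$ ($z{\left(E \right)} = \left(-3\right) \left(-14\right) = 42$)
$\left(M{\left(1 \right)} + z{\left(F{\left(0 \right)} \right)}\right)^{2} = \left(1 \left(1 + 1\right) + 42\right)^{2} = \left(1 \cdot 2 + 42\right)^{2} = \left(2 + 42\right)^{2} = 44^{2} = 1936$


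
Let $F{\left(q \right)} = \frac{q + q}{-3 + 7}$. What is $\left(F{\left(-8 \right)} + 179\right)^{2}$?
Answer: $30625$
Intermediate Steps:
$F{\left(q \right)} = \frac{q}{2}$ ($F{\left(q \right)} = \frac{2 q}{4} = 2 q \frac{1}{4} = \frac{q}{2}$)
$\left(F{\left(-8 \right)} + 179\right)^{2} = \left(\frac{1}{2} \left(-8\right) + 179\right)^{2} = \left(-4 + 179\right)^{2} = 175^{2} = 30625$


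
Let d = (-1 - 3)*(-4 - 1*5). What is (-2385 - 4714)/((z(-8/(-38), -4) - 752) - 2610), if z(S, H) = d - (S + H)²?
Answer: 2562739/1205870 ≈ 2.1252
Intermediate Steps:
d = 36 (d = -4*(-4 - 5) = -4*(-9) = 36)
z(S, H) = 36 - (H + S)² (z(S, H) = 36 - (S + H)² = 36 - (H + S)²)
(-2385 - 4714)/((z(-8/(-38), -4) - 752) - 2610) = (-2385 - 4714)/(((36 - (-4 - 8/(-38))²) - 752) - 2610) = -7099/(((36 - (-4 - 8*(-1/38))²) - 752) - 2610) = -7099/(((36 - (-4 + 4/19)²) - 752) - 2610) = -7099/(((36 - (-72/19)²) - 752) - 2610) = -7099/(((36 - 1*5184/361) - 752) - 2610) = -7099/(((36 - 5184/361) - 752) - 2610) = -7099/((7812/361 - 752) - 2610) = -7099/(-263660/361 - 2610) = -7099/(-1205870/361) = -7099*(-361/1205870) = 2562739/1205870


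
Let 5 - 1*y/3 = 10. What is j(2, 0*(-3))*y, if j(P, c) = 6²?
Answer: -540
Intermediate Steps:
j(P, c) = 36
y = -15 (y = 15 - 3*10 = 15 - 30 = -15)
j(2, 0*(-3))*y = 36*(-15) = -540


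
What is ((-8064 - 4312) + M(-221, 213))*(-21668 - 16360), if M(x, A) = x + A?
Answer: 470938752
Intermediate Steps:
M(x, A) = A + x
((-8064 - 4312) + M(-221, 213))*(-21668 - 16360) = ((-8064 - 4312) + (213 - 221))*(-21668 - 16360) = (-12376 - 8)*(-38028) = -12384*(-38028) = 470938752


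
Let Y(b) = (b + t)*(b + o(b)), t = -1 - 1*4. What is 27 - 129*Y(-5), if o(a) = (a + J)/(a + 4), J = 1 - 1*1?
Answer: 27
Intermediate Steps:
J = 0 (J = 1 - 1 = 0)
o(a) = a/(4 + a) (o(a) = (a + 0)/(a + 4) = a/(4 + a))
t = -5 (t = -1 - 4 = -5)
Y(b) = (-5 + b)*(b + b/(4 + b)) (Y(b) = (b - 5)*(b + b/(4 + b)) = (-5 + b)*(b + b/(4 + b)))
27 - 129*Y(-5) = 27 - (-645)*(-25 + (-5)²)/(4 - 5) = 27 - (-645)*(-25 + 25)/(-1) = 27 - (-645)*(-1)*0 = 27 - 129*0 = 27 + 0 = 27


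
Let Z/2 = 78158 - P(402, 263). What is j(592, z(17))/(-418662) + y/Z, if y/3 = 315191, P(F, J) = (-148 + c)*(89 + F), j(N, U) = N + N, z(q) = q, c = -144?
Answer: 197675450143/92746192860 ≈ 2.1314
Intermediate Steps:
j(N, U) = 2*N
P(F, J) = -25988 - 292*F (P(F, J) = (-148 - 144)*(89 + F) = -292*(89 + F) = -25988 - 292*F)
y = 945573 (y = 3*315191 = 945573)
Z = 443060 (Z = 2*(78158 - (-25988 - 292*402)) = 2*(78158 - (-25988 - 117384)) = 2*(78158 - 1*(-143372)) = 2*(78158 + 143372) = 2*221530 = 443060)
j(592, z(17))/(-418662) + y/Z = (2*592)/(-418662) + 945573/443060 = 1184*(-1/418662) + 945573*(1/443060) = -592/209331 + 945573/443060 = 197675450143/92746192860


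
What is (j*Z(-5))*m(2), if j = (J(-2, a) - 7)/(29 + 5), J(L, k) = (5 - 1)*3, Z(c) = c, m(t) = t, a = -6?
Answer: -25/17 ≈ -1.4706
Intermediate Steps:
J(L, k) = 12 (J(L, k) = 4*3 = 12)
j = 5/34 (j = (12 - 7)/(29 + 5) = 5/34 ≈ 0.14706)
(j*Z(-5))*m(2) = ((5/34)*(-5))*2 = -25/34*2 = -25/17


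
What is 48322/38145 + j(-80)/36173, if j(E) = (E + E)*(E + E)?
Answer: 2724463706/1379819085 ≈ 1.9745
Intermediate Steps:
j(E) = 4*E² (j(E) = (2*E)*(2*E) = 4*E²)
48322/38145 + j(-80)/36173 = 48322/38145 + (4*(-80)²)/36173 = 48322*(1/38145) + (4*6400)*(1/36173) = 48322/38145 + 25600*(1/36173) = 48322/38145 + 25600/36173 = 2724463706/1379819085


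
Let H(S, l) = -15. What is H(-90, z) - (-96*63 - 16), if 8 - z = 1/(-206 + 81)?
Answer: 6049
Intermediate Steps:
z = 1001/125 (z = 8 - 1/(-206 + 81) = 8 - 1/(-125) = 8 - 1*(-1/125) = 8 + 1/125 = 1001/125 ≈ 8.0080)
H(-90, z) - (-96*63 - 16) = -15 - (-96*63 - 16) = -15 - (-6048 - 16) = -15 - 1*(-6064) = -15 + 6064 = 6049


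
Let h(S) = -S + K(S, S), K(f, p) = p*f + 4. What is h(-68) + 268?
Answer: 4964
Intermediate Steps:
K(f, p) = 4 + f*p (K(f, p) = f*p + 4 = 4 + f*p)
h(S) = 4 + S² - S (h(S) = -S + (4 + S*S) = -S + (4 + S²) = 4 + S² - S)
h(-68) + 268 = (4 + (-68)² - 1*(-68)) + 268 = (4 + 4624 + 68) + 268 = 4696 + 268 = 4964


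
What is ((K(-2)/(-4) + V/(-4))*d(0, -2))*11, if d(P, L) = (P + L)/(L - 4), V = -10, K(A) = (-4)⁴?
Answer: -451/2 ≈ -225.50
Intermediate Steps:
K(A) = 256
d(P, L) = (L + P)/(-4 + L)
((K(-2)/(-4) + V/(-4))*d(0, -2))*11 = ((256/(-4) - 10/(-4))*((-2 + 0)/(-4 - 2)))*11 = ((256*(-¼) - 10*(-¼))*(-2/(-6)))*11 = ((-64 + 5/2)*(-⅙*(-2)))*11 = -123/2*⅓*11 = -41/2*11 = -451/2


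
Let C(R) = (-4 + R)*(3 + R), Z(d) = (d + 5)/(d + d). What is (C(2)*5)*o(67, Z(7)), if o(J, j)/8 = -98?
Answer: 39200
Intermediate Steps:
Z(d) = (5 + d)/(2*d) (Z(d) = (5 + d)/((2*d)) = (5 + d)*(1/(2*d)) = (5 + d)/(2*d))
o(J, j) = -784 (o(J, j) = 8*(-98) = -784)
(C(2)*5)*o(67, Z(7)) = ((-12 + 2² - 1*2)*5)*(-784) = ((-12 + 4 - 2)*5)*(-784) = -10*5*(-784) = -50*(-784) = 39200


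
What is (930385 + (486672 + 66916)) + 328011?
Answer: 1811984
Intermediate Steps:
(930385 + (486672 + 66916)) + 328011 = (930385 + 553588) + 328011 = 1483973 + 328011 = 1811984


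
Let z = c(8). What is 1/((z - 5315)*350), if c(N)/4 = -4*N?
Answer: -1/1905050 ≈ -5.2492e-7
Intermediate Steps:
c(N) = -16*N (c(N) = 4*(-4*N) = -16*N)
z = -128 (z = -16*8 = -128)
1/((z - 5315)*350) = 1/(-128 - 5315*350) = (1/350)/(-5443) = -1/5443*1/350 = -1/1905050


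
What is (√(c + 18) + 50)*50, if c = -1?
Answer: 2500 + 50*√17 ≈ 2706.2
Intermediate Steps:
(√(c + 18) + 50)*50 = (√(-1 + 18) + 50)*50 = (√17 + 50)*50 = (50 + √17)*50 = 2500 + 50*√17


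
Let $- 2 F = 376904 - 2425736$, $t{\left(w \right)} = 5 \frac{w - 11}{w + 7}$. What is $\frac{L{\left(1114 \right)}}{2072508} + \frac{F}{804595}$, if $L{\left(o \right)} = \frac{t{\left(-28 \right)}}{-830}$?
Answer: $\frac{2467054222431401}{1937669365290120} \approx 1.2732$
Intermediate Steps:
$t{\left(w \right)} = \frac{5 \left(-11 + w\right)}{7 + w}$ ($t{\left(w \right)} = 5 \frac{-11 + w}{7 + w} = \frac{5 \left(-11 + w\right)}{7 + w}$)
$F = 1024416$ ($F = - \frac{376904 - 2425736}{2} = \left(- \frac{1}{2}\right) \left(-2048832\right) = 1024416$)
$L{\left(o \right)} = - \frac{13}{1162}$ ($L{\left(o \right)} = \frac{5 \frac{1}{7 - 28} \left(-11 - 28\right)}{-830} = 5 \frac{1}{-21} \left(-39\right) \left(- \frac{1}{830}\right) = 5 \left(- \frac{1}{21}\right) \left(-39\right) \left(- \frac{1}{830}\right) = \frac{65}{7} \left(- \frac{1}{830}\right) = - \frac{13}{1162}$)
$\frac{L{\left(1114 \right)}}{2072508} + \frac{F}{804595} = - \frac{13}{1162 \cdot 2072508} + \frac{1024416}{804595} = \left(- \frac{13}{1162}\right) \frac{1}{2072508} + 1024416 \cdot \frac{1}{804595} = - \frac{13}{2408254296} + \frac{1024416}{804595} = \frac{2467054222431401}{1937669365290120}$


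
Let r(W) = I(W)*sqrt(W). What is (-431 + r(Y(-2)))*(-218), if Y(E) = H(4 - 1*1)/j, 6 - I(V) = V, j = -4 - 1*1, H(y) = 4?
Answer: 93958 - 14824*I*sqrt(5)/25 ≈ 93958.0 - 1325.9*I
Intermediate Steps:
j = -5 (j = -4 - 1 = -5)
I(V) = 6 - V
Y(E) = -4/5 (Y(E) = 4/(-5) = 4*(-1/5) = -4/5)
r(W) = sqrt(W)*(6 - W) (r(W) = (6 - W)*sqrt(W) = sqrt(W)*(6 - W))
(-431 + r(Y(-2)))*(-218) = (-431 + sqrt(-4/5)*(6 - 1*(-4/5)))*(-218) = (-431 + (2*I*sqrt(5)/5)*(6 + 4/5))*(-218) = (-431 + (2*I*sqrt(5)/5)*(34/5))*(-218) = (-431 + 68*I*sqrt(5)/25)*(-218) = 93958 - 14824*I*sqrt(5)/25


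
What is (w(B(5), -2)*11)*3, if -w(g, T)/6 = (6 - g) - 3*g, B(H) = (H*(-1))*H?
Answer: -20988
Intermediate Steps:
B(H) = -H² (B(H) = (-H)*H = -H²)
w(g, T) = -36 + 24*g (w(g, T) = -6*((6 - g) - 3*g) = -6*(6 - 4*g) = -36 + 24*g)
(w(B(5), -2)*11)*3 = ((-36 + 24*(-1*5²))*11)*3 = ((-36 + 24*(-1*25))*11)*3 = ((-36 + 24*(-25))*11)*3 = ((-36 - 600)*11)*3 = -636*11*3 = -6996*3 = -20988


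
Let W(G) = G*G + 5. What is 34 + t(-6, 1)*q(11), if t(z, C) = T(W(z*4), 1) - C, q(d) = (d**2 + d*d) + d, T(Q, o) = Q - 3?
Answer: 146015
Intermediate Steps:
W(G) = 5 + G**2 (W(G) = G**2 + 5 = 5 + G**2)
T(Q, o) = -3 + Q
q(d) = d + 2*d**2 (q(d) = (d**2 + d**2) + d = 2*d**2 + d = d + 2*d**2)
t(z, C) = 2 - C + 16*z**2 (t(z, C) = (-3 + (5 + (z*4)**2)) - C = (-3 + (5 + (4*z)**2)) - C = (-3 + (5 + 16*z**2)) - C = (2 + 16*z**2) - C = 2 - C + 16*z**2)
34 + t(-6, 1)*q(11) = 34 + (2 - 1*1 + 16*(-6)**2)*(11*(1 + 2*11)) = 34 + (2 - 1 + 16*36)*(11*(1 + 22)) = 34 + (2 - 1 + 576)*(11*23) = 34 + 577*253 = 34 + 145981 = 146015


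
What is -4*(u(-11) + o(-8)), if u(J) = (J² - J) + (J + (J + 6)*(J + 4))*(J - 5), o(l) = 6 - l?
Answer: 952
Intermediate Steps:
u(J) = J² - J + (-5 + J)*(J + (4 + J)*(6 + J)) (u(J) = (J² - J) + (J + (6 + J)*(4 + J))*(-5 + J) = (J² - J) + (J + (4 + J)*(6 + J))*(-5 + J) = (J² - J) + (-5 + J)*(J + (4 + J)*(6 + J)) = J² - J + (-5 + J)*(J + (4 + J)*(6 + J)))
-4*(u(-11) + o(-8)) = -4*((-120 + (-11)³ - 32*(-11) + 7*(-11)²) + (6 - 1*(-8))) = -4*((-120 - 1331 + 352 + 7*121) + (6 + 8)) = -4*((-120 - 1331 + 352 + 847) + 14) = -4*(-252 + 14) = -4*(-238) = 952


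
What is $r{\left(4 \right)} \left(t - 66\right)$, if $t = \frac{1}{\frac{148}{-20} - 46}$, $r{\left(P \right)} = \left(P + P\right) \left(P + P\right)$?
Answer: $- \frac{1128128}{267} \approx -4225.2$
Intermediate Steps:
$r{\left(P \right)} = 4 P^{2}$ ($r{\left(P \right)} = 2 P 2 P = 4 P^{2}$)
$t = - \frac{5}{267}$ ($t = \frac{1}{148 \left(- \frac{1}{20}\right) - 46} = \frac{1}{- \frac{37}{5} - 46} = \frac{1}{- \frac{267}{5}} = - \frac{5}{267} \approx -0.018727$)
$r{\left(4 \right)} \left(t - 66\right) = 4 \cdot 4^{2} \left(- \frac{5}{267} - 66\right) = 4 \cdot 16 \left(- \frac{17627}{267}\right) = 64 \left(- \frac{17627}{267}\right) = - \frac{1128128}{267}$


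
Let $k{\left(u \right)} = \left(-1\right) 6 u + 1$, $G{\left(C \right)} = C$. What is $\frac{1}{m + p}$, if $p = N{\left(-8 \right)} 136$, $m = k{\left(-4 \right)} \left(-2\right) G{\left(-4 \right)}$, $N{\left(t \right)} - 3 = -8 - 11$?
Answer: $- \frac{1}{1976} \approx -0.00050607$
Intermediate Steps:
$k{\left(u \right)} = 1 - 6 u$ ($k{\left(u \right)} = - 6 u + 1 = 1 - 6 u$)
$N{\left(t \right)} = -16$ ($N{\left(t \right)} = 3 - 19 = -16$)
$m = 200$ ($m = \left(1 - -24\right) \left(-2\right) \left(-4\right) = \left(1 + 24\right) \left(-2\right) \left(-4\right) = 25 \left(-2\right) \left(-4\right) = \left(-50\right) \left(-4\right) = 200$)
$p = -2176$ ($p = \left(-16\right) 136 = -2176$)
$\frac{1}{m + p} = \frac{1}{200 - 2176} = \frac{1}{-1976} = - \frac{1}{1976}$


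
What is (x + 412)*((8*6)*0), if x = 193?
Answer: 0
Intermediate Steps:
(x + 412)*((8*6)*0) = (193 + 412)*((8*6)*0) = 605*(48*0) = 605*0 = 0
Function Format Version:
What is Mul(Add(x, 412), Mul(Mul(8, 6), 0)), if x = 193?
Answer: 0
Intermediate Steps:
Mul(Add(x, 412), Mul(Mul(8, 6), 0)) = Mul(Add(193, 412), Mul(Mul(8, 6), 0)) = Mul(605, Mul(48, 0)) = Mul(605, 0) = 0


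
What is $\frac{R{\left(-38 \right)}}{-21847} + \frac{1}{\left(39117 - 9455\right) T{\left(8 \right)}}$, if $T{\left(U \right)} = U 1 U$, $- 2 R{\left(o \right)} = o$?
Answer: $- \frac{36047145}{41473645696} \approx -0.00086916$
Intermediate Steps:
$R{\left(o \right)} = - \frac{o}{2}$
$T{\left(U \right)} = U^{2}$ ($T{\left(U \right)} = U U = U^{2}$)
$\frac{R{\left(-38 \right)}}{-21847} + \frac{1}{\left(39117 - 9455\right) T{\left(8 \right)}} = \frac{\left(- \frac{1}{2}\right) \left(-38\right)}{-21847} + \frac{1}{\left(39117 - 9455\right) 8^{2}} = 19 \left(- \frac{1}{21847}\right) + \frac{1}{29662 \cdot 64} = - \frac{19}{21847} + \frac{1}{29662} \cdot \frac{1}{64} = - \frac{19}{21847} + \frac{1}{1898368} = - \frac{36047145}{41473645696}$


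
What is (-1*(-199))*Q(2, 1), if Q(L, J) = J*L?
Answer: 398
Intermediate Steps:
(-1*(-199))*Q(2, 1) = (-1*(-199))*(1*2) = 199*2 = 398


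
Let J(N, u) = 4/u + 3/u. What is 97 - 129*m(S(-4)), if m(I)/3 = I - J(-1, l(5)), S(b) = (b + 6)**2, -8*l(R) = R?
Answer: -28927/5 ≈ -5785.4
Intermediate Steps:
l(R) = -R/8
S(b) = (6 + b)**2
J(N, u) = 7/u
m(I) = 168/5 + 3*I (m(I) = 3*(I - 7/((-1/8*5))) = 3*(I - 7/(-5/8)) = 3*(I - 7*(-8)/5) = 3*(I - 1*(-56/5)) = 3*(I + 56/5) = 3*(56/5 + I) = 168/5 + 3*I)
97 - 129*m(S(-4)) = 97 - 129*(168/5 + 3*(6 - 4)**2) = 97 - 129*(168/5 + 3*2**2) = 97 - 129*(168/5 + 3*4) = 97 - 129*(168/5 + 12) = 97 - 129*228/5 = 97 - 29412/5 = -28927/5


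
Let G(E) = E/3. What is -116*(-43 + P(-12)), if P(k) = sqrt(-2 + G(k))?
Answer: 4988 - 116*I*sqrt(6) ≈ 4988.0 - 284.14*I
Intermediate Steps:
G(E) = E/3 (G(E) = E*(1/3) = E/3)
P(k) = sqrt(-2 + k/3)
-116*(-43 + P(-12)) = -116*(-43 + sqrt(-18 + 3*(-12))/3) = -116*(-43 + sqrt(-18 - 36)/3) = -116*(-43 + sqrt(-54)/3) = -116*(-43 + (3*I*sqrt(6))/3) = -116*(-43 + I*sqrt(6)) = 4988 - 116*I*sqrt(6)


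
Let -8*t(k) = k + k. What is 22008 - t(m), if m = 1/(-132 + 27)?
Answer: 9243359/420 ≈ 22008.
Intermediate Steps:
m = -1/105 (m = 1/(-105) = -1/105 ≈ -0.0095238)
t(k) = -k/4 (t(k) = -(k + k)/8 = -k/4)
22008 - t(m) = 22008 - (-1)*(-1)/(4*105) = 22008 - 1*1/420 = 22008 - 1/420 = 9243359/420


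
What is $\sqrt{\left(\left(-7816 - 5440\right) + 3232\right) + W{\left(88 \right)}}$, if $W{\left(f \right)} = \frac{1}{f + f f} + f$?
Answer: $\frac{i \sqrt{152369114458}}{3916} \approx 99.679 i$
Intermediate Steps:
$W{\left(f \right)} = f + \frac{1}{f + f^{2}}$ ($W{\left(f \right)} = \frac{1}{f + f^{2}} + f = f + \frac{1}{f + f^{2}}$)
$\sqrt{\left(\left(-7816 - 5440\right) + 3232\right) + W{\left(88 \right)}} = \sqrt{\left(\left(-7816 - 5440\right) + 3232\right) + \frac{1 + 88^{2} + 88^{3}}{88 \left(1 + 88\right)}} = \sqrt{\left(-13256 + 3232\right) + \frac{1 + 7744 + 681472}{88 \cdot 89}} = \sqrt{-10024 + \frac{1}{88} \cdot \frac{1}{89} \cdot 689217} = \sqrt{-10024 + \frac{689217}{7832}} = \sqrt{- \frac{77818751}{7832}} = \frac{i \sqrt{152369114458}}{3916}$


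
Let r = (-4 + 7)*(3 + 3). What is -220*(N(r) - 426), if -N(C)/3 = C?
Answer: 105600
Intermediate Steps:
r = 18 (r = 3*6 = 18)
N(C) = -3*C
-220*(N(r) - 426) = -220*(-3*18 - 426) = -220*(-54 - 426) = -220*(-480) = 105600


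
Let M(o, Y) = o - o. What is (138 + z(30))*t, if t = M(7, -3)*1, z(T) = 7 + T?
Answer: 0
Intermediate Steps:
M(o, Y) = 0
t = 0 (t = 0*1 = 0)
(138 + z(30))*t = (138 + (7 + 30))*0 = (138 + 37)*0 = 175*0 = 0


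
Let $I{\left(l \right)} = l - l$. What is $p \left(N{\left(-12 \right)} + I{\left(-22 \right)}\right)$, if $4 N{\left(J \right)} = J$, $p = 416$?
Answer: $-1248$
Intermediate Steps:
$N{\left(J \right)} = \frac{J}{4}$
$I{\left(l \right)} = 0$
$p \left(N{\left(-12 \right)} + I{\left(-22 \right)}\right) = 416 \left(\frac{1}{4} \left(-12\right) + 0\right) = 416 \left(-3 + 0\right) = 416 \left(-3\right) = -1248$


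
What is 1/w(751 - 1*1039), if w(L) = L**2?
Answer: 1/82944 ≈ 1.2056e-5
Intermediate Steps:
1/w(751 - 1*1039) = 1/((751 - 1*1039)**2) = 1/((751 - 1039)**2) = 1/((-288)**2) = 1/82944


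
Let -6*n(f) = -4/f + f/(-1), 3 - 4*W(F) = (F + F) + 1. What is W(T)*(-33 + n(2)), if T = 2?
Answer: 97/6 ≈ 16.167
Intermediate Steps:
W(F) = ½ - F/2 (W(F) = ¾ - ((F + F) + 1)/4 = ¾ - (2*F + 1)/4 = ¾ - (1 + 2*F)/4 = ¾ + (-¼ - F/2) = ½ - F/2)
n(f) = f/6 + 2/(3*f) (n(f) = -(-4/f + f/(-1))/6 = -(-4/f + f*(-1))/6 = -(-4/f - f)/6 = -(-f - 4/f)/6 = f/6 + 2/(3*f))
W(T)*(-33 + n(2)) = (½ - ½*2)*(-33 + (⅙)*(4 + 2²)/2) = (½ - 1)*(-33 + (⅙)*(½)*(4 + 4)) = -(-33 + (⅙)*(½)*8)/2 = -(-33 + ⅔)/2 = -½*(-97/3) = 97/6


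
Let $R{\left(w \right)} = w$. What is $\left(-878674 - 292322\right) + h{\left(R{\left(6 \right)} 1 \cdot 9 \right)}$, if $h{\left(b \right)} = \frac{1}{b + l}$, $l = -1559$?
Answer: $- \frac{1762348981}{1505} \approx -1.171 \cdot 10^{6}$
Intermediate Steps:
$h{\left(b \right)} = \frac{1}{-1559 + b}$ ($h{\left(b \right)} = \frac{1}{b - 1559} = \frac{1}{-1559 + b}$)
$\left(-878674 - 292322\right) + h{\left(R{\left(6 \right)} 1 \cdot 9 \right)} = \left(-878674 - 292322\right) + \frac{1}{-1559 + 6 \cdot 1 \cdot 9} = -1170996 + \frac{1}{-1559 + 6 \cdot 9} = -1170996 + \frac{1}{-1559 + 54} = -1170996 + \frac{1}{-1505} = -1170996 - \frac{1}{1505} = - \frac{1762348981}{1505}$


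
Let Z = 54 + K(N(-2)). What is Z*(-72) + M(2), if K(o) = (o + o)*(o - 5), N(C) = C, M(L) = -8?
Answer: -5912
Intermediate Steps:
K(o) = 2*o*(-5 + o) (K(o) = (2*o)*(-5 + o) = 2*o*(-5 + o))
Z = 82 (Z = 54 + 2*(-2)*(-5 - 2) = 54 + 2*(-2)*(-7) = 54 + 28 = 82)
Z*(-72) + M(2) = 82*(-72) - 8 = -5904 - 8 = -5912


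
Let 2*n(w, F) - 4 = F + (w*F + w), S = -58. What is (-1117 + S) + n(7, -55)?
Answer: -2779/2 ≈ -1389.5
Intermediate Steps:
n(w, F) = 2 + F/2 + w/2 + F*w/2 (n(w, F) = 2 + (F + (w*F + w))/2 = 2 + (F + (F*w + w))/2 = 2 + (F + (w + F*w))/2 = 2 + (F + w + F*w)/2 = 2 + (F/2 + w/2 + F*w/2) = 2 + F/2 + w/2 + F*w/2)
(-1117 + S) + n(7, -55) = (-1117 - 58) + (2 + (½)*(-55) + (½)*7 + (½)*(-55)*7) = -1175 + (2 - 55/2 + 7/2 - 385/2) = -1175 - 429/2 = -2779/2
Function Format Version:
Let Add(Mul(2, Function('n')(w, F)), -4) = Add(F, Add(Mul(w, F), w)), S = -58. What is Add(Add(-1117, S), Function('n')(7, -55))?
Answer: Rational(-2779, 2) ≈ -1389.5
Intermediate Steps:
Function('n')(w, F) = Add(2, Mul(Rational(1, 2), F), Mul(Rational(1, 2), w), Mul(Rational(1, 2), F, w)) (Function('n')(w, F) = Add(2, Mul(Rational(1, 2), Add(F, Add(Mul(w, F), w)))) = Add(2, Mul(Rational(1, 2), Add(F, Add(Mul(F, w), w)))) = Add(2, Mul(Rational(1, 2), Add(F, Add(w, Mul(F, w))))) = Add(2, Mul(Rational(1, 2), Add(F, w, Mul(F, w)))) = Add(2, Add(Mul(Rational(1, 2), F), Mul(Rational(1, 2), w), Mul(Rational(1, 2), F, w))) = Add(2, Mul(Rational(1, 2), F), Mul(Rational(1, 2), w), Mul(Rational(1, 2), F, w)))
Add(Add(-1117, S), Function('n')(7, -55)) = Add(Add(-1117, -58), Add(2, Mul(Rational(1, 2), -55), Mul(Rational(1, 2), 7), Mul(Rational(1, 2), -55, 7))) = Add(-1175, Add(2, Rational(-55, 2), Rational(7, 2), Rational(-385, 2))) = Add(-1175, Rational(-429, 2)) = Rational(-2779, 2)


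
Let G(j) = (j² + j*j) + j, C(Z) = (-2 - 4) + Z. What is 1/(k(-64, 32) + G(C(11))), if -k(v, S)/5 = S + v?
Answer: 1/215 ≈ 0.0046512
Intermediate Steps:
C(Z) = -6 + Z
k(v, S) = -5*S - 5*v (k(v, S) = -5*(S + v) = -5*S - 5*v)
G(j) = j + 2*j² (G(j) = (j² + j²) + j = 2*j² + j = j + 2*j²)
1/(k(-64, 32) + G(C(11))) = 1/((-5*32 - 5*(-64)) + (-6 + 11)*(1 + 2*(-6 + 11))) = 1/((-160 + 320) + 5*(1 + 2*5)) = 1/(160 + 5*(1 + 10)) = 1/(160 + 5*11) = 1/(160 + 55) = 1/215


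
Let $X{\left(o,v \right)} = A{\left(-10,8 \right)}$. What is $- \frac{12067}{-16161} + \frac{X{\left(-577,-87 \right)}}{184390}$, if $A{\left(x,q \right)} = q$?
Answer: $\frac{1112581709}{1489963395} \approx 0.74672$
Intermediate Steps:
$X{\left(o,v \right)} = 8$
$- \frac{12067}{-16161} + \frac{X{\left(-577,-87 \right)}}{184390} = - \frac{12067}{-16161} + \frac{8}{184390} = \left(-12067\right) \left(- \frac{1}{16161}\right) + 8 \cdot \frac{1}{184390} = \frac{12067}{16161} + \frac{4}{92195} = \frac{1112581709}{1489963395}$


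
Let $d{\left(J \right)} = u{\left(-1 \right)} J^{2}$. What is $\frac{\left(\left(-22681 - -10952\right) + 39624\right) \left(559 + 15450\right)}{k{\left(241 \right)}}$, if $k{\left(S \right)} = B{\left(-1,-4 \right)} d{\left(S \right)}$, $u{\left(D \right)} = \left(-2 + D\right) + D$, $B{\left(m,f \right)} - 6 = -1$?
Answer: $- \frac{89314211}{232324} \approx -384.44$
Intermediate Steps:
$B{\left(m,f \right)} = 5$ ($B{\left(m,f \right)} = 6 - 1 = 5$)
$u{\left(D \right)} = -2 + 2 D$
$d{\left(J \right)} = - 4 J^{2}$ ($d{\left(J \right)} = \left(-2 + 2 \left(-1\right)\right) J^{2} = \left(-2 - 2\right) J^{2} = - 4 J^{2}$)
$k{\left(S \right)} = - 20 S^{2}$ ($k{\left(S \right)} = 5 \left(- 4 S^{2}\right) = - 20 S^{2}$)
$\frac{\left(\left(-22681 - -10952\right) + 39624\right) \left(559 + 15450\right)}{k{\left(241 \right)}} = \frac{\left(\left(-22681 - -10952\right) + 39624\right) \left(559 + 15450\right)}{\left(-20\right) 241^{2}} = \frac{\left(\left(-22681 + 10952\right) + 39624\right) 16009}{\left(-20\right) 58081} = \frac{\left(-11729 + 39624\right) 16009}{-1161620} = 27895 \cdot 16009 \left(- \frac{1}{1161620}\right) = 446571055 \left(- \frac{1}{1161620}\right) = - \frac{89314211}{232324}$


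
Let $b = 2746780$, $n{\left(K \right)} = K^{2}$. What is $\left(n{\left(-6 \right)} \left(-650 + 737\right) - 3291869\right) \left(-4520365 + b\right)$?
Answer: $5832854612145$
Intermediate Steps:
$\left(n{\left(-6 \right)} \left(-650 + 737\right) - 3291869\right) \left(-4520365 + b\right) = \left(\left(-6\right)^{2} \left(-650 + 737\right) - 3291869\right) \left(-4520365 + 2746780\right) = \left(36 \cdot 87 - 3291869\right) \left(-1773585\right) = \left(3132 - 3291869\right) \left(-1773585\right) = \left(-3288737\right) \left(-1773585\right) = 5832854612145$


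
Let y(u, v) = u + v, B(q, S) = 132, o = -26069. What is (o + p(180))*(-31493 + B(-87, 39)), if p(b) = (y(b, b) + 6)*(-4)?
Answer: 863462413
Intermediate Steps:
p(b) = -24 - 8*b (p(b) = ((b + b) + 6)*(-4) = (2*b + 6)*(-4) = (6 + 2*b)*(-4) = -24 - 8*b)
(o + p(180))*(-31493 + B(-87, 39)) = (-26069 + (-24 - 8*180))*(-31493 + 132) = (-26069 + (-24 - 1440))*(-31361) = (-26069 - 1464)*(-31361) = -27533*(-31361) = 863462413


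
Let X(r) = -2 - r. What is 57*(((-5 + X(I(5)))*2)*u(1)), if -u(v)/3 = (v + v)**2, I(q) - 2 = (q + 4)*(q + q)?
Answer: 135432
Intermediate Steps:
I(q) = 2 + 2*q*(4 + q) (I(q) = 2 + (q + 4)*(q + q) = 2 + (4 + q)*(2*q) = 2 + 2*q*(4 + q))
u(v) = -12*v**2 (u(v) = -3*(v + v)**2 = -3*4*v**2 = -12*v**2)
57*(((-5 + X(I(5)))*2)*u(1)) = 57*(((-5 + (-2 - (2 + 2*5**2 + 8*5)))*2)*(-12*1**2)) = 57*(((-5 + (-2 - (2 + 2*25 + 40)))*2)*(-12*1)) = 57*(((-5 + (-2 - (2 + 50 + 40)))*2)*(-12)) = 57*(((-5 + (-2 - 1*92))*2)*(-12)) = 57*(((-5 + (-2 - 92))*2)*(-12)) = 57*(((-5 - 94)*2)*(-12)) = 57*(-99*2*(-12)) = 57*(-198*(-12)) = 57*2376 = 135432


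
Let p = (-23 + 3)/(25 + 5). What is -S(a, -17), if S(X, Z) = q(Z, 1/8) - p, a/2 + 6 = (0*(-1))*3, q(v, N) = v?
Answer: 49/3 ≈ 16.333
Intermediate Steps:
a = -12 (a = -12 + 2*((0*(-1))*3) = -12 + 2*(0*3) = -12 + 2*0 = -12 + 0 = -12)
p = -⅔ (p = -20/30 = -20*1/30 = -⅔ ≈ -0.66667)
S(X, Z) = ⅔ + Z (S(X, Z) = Z - 1*(-⅔) = Z + ⅔ = ⅔ + Z)
-S(a, -17) = -(⅔ - 17) = -1*(-49/3) = 49/3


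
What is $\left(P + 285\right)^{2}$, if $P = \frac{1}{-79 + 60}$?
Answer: $\frac{29311396}{361} \approx 81195.0$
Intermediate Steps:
$P = - \frac{1}{19}$ ($P = \frac{1}{-19} = - \frac{1}{19} \approx -0.052632$)
$\left(P + 285\right)^{2} = \left(- \frac{1}{19} + 285\right)^{2} = \left(\frac{5414}{19}\right)^{2} = \frac{29311396}{361}$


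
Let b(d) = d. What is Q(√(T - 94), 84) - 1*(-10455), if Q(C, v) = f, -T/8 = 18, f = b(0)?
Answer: 10455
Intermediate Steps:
f = 0
T = -144 (T = -8*18 = -144)
Q(C, v) = 0
Q(√(T - 94), 84) - 1*(-10455) = 0 - 1*(-10455) = 0 + 10455 = 10455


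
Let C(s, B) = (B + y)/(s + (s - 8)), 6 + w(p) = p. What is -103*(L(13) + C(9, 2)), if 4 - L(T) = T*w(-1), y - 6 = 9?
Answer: -99601/10 ≈ -9960.1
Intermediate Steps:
y = 15 (y = 6 + 9 = 15)
w(p) = -6 + p
C(s, B) = (15 + B)/(-8 + 2*s) (C(s, B) = (B + 15)/(s + (s - 8)) = (15 + B)/(s + (-8 + s)) = (15 + B)/(-8 + 2*s))
L(T) = 4 + 7*T (L(T) = 4 - T*(-6 - 1) = 4 - T*(-7) = 4 - (-7)*T = 4 + 7*T)
-103*(L(13) + C(9, 2)) = -103*((4 + 7*13) + (15 + 2)/(2*(-4 + 9))) = -103*((4 + 91) + (½)*17/5) = -103*(95 + (½)*(⅕)*17) = -103*(95 + 17/10) = -103*967/10 = -99601/10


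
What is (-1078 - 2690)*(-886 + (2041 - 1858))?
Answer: 2648904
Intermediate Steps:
(-1078 - 2690)*(-886 + (2041 - 1858)) = -3768*(-886 + 183) = -3768*(-703) = 2648904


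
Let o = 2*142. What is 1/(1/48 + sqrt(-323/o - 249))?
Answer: 3408/40918535 - 1152*I*sqrt(5043769)/40918535 ≈ 8.3287e-5 - 0.063228*I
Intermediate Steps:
o = 284
1/(1/48 + sqrt(-323/o - 249)) = 1/(1/48 + sqrt(-323/284 - 249)) = 1/(1/48 + sqrt(-71039/284)) = 1/(1/48 + I*sqrt(5043769)/142)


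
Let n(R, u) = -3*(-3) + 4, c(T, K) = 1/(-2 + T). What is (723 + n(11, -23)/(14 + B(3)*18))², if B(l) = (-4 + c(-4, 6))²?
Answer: 222920901025/426409 ≈ 5.2279e+5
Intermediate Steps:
B(l) = 625/36 (B(l) = (-4 + 1/(-2 - 4))² = (-4 + 1/(-6))² = (-4 - ⅙)² = (-25/6)² = 625/36)
n(R, u) = 13 (n(R, u) = 9 + 4 = 13)
(723 + n(11, -23)/(14 + B(3)*18))² = (723 + 13/(14 + (625/36)*18))² = (723 + 13/(14 + 625/2))² = (723 + 13/(653/2))² = (723 + 13*(2/653))² = (723 + 26/653)² = (472145/653)² = 222920901025/426409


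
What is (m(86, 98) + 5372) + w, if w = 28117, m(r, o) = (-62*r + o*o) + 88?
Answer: 37849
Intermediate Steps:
m(r, o) = 88 + o**2 - 62*r (m(r, o) = (-62*r + o**2) + 88 = (o**2 - 62*r) + 88 = 88 + o**2 - 62*r)
(m(86, 98) + 5372) + w = ((88 + 98**2 - 62*86) + 5372) + 28117 = ((88 + 9604 - 5332) + 5372) + 28117 = (4360 + 5372) + 28117 = 9732 + 28117 = 37849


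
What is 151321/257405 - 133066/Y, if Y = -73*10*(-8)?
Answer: -3336813909/150324520 ≈ -22.197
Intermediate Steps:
Y = 5840 (Y = -730*(-8) = 5840)
151321/257405 - 133066/Y = 151321/257405 - 133066/5840 = 151321*(1/257405) - 133066*1/5840 = 151321/257405 - 66533/2920 = -3336813909/150324520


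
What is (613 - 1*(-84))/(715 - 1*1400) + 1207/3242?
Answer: -1432879/2220770 ≈ -0.64522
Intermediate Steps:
(613 - 1*(-84))/(715 - 1*1400) + 1207/3242 = (613 + 84)/(715 - 1400) + 1207*(1/3242) = 697/(-685) + 1207/3242 = 697*(-1/685) + 1207/3242 = -697/685 + 1207/3242 = -1432879/2220770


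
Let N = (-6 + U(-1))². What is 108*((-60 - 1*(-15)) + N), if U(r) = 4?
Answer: -4428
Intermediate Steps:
N = 4 (N = (-6 + 4)² = (-2)² = 4)
108*((-60 - 1*(-15)) + N) = 108*((-60 - 1*(-15)) + 4) = 108*((-60 + 15) + 4) = 108*(-45 + 4) = 108*(-41) = -4428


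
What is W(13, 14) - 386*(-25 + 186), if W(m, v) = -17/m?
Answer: -807915/13 ≈ -62147.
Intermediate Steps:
W(13, 14) - 386*(-25 + 186) = -17/13 - 386*(-25 + 186) = -17*1/13 - 386*161 = -17/13 - 62146 = -807915/13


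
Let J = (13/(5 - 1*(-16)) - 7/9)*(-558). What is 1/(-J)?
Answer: -7/620 ≈ -0.011290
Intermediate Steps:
J = 620/7 (J = (13/(5 + 16) - 7*⅑)*(-558) = (13/21 - 7/9)*(-558) = -10/63*(-558) = 620/7 ≈ 88.571)
1/(-J) = 1/(-1*620/7) = 1/(-620/7) = -7/620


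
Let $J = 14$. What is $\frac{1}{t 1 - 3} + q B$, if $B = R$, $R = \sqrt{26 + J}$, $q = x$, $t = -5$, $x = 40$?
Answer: $- \frac{1}{8} + 80 \sqrt{10} \approx 252.86$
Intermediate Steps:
$q = 40$
$R = 2 \sqrt{10}$ ($R = \sqrt{26 + 14} = \sqrt{40} = 2 \sqrt{10} \approx 6.3246$)
$B = 2 \sqrt{10} \approx 6.3246$
$\frac{1}{t 1 - 3} + q B = \frac{1}{\left(-5\right) 1 - 3} + 40 \cdot 2 \sqrt{10} = \frac{1}{-5 - 3} + 80 \sqrt{10} = \frac{1}{-8} + 80 \sqrt{10} = - \frac{1}{8} + 80 \sqrt{10}$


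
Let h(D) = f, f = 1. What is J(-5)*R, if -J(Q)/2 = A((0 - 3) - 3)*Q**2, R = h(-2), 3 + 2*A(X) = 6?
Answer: -75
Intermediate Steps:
A(X) = 3/2 (A(X) = -3/2 + (1/2)*6 = -3/2 + 3 = 3/2)
h(D) = 1
R = 1
J(Q) = -3*Q**2
J(-5)*R = -3*(-5)**2*1 = -3*25*1 = -75*1 = -75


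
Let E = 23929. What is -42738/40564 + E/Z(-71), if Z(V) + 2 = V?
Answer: -486887915/1480586 ≈ -328.85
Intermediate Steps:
Z(V) = -2 + V
-42738/40564 + E/Z(-71) = -42738/40564 + 23929/(-2 - 71) = -42738*1/40564 + 23929/(-73) = -21369/20282 + 23929*(-1/73) = -21369/20282 - 23929/73 = -486887915/1480586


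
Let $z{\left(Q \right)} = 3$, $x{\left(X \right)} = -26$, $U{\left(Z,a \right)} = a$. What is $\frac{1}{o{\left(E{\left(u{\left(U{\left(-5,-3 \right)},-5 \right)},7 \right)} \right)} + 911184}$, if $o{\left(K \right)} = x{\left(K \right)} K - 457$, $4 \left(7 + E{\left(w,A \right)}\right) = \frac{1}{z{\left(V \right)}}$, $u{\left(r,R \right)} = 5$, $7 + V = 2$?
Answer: $\frac{6}{5465441} \approx 1.0978 \cdot 10^{-6}$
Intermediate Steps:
$V = -5$ ($V = -7 + 2 = -5$)
$E{\left(w,A \right)} = - \frac{83}{12}$ ($E{\left(w,A \right)} = -7 + \frac{1}{4 \cdot 3} = -7 + \frac{1}{4} \cdot \frac{1}{3} = -7 + \frac{1}{12} = - \frac{83}{12}$)
$o{\left(K \right)} = -457 - 26 K$ ($o{\left(K \right)} = - 26 K - 457 = -457 - 26 K$)
$\frac{1}{o{\left(E{\left(u{\left(U{\left(-5,-3 \right)},-5 \right)},7 \right)} \right)} + 911184} = \frac{1}{\left(-457 - - \frac{1079}{6}\right) + 911184} = \frac{1}{\left(-457 + \frac{1079}{6}\right) + 911184} = \frac{1}{- \frac{1663}{6} + 911184} = \frac{1}{\frac{5465441}{6}} = \frac{6}{5465441}$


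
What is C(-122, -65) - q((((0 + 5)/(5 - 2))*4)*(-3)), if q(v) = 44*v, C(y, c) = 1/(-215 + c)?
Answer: 246399/280 ≈ 880.00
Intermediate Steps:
C(-122, -65) - q((((0 + 5)/(5 - 2))*4)*(-3)) = 1/(-215 - 65) - 44*(((0 + 5)/(5 - 2))*4)*(-3) = 1/(-280) - 44*((5/3)*4)*(-3) = -1/280 - 44*((5*(⅓))*4)*(-3) = -1/280 - 44*((5/3)*4)*(-3) = -1/280 - 44*(20/3)*(-3) = -1/280 - 44*(-20) = -1/280 - 1*(-880) = -1/280 + 880 = 246399/280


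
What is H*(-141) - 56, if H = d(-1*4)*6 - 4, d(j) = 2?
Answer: -1184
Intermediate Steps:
H = 8 (H = 2*6 - 4 = 12 - 4 = 8)
H*(-141) - 56 = 8*(-141) - 56 = -1128 - 56 = -1184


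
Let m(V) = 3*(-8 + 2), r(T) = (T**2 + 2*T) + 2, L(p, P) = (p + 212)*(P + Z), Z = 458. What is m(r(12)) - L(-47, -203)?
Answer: -42093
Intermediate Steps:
L(p, P) = (212 + p)*(458 + P) (L(p, P) = (p + 212)*(P + 458) = (212 + p)*(458 + P))
r(T) = 2 + T**2 + 2*T
m(V) = -18 (m(V) = 3*(-6) = -18)
m(r(12)) - L(-47, -203) = -18 - (97096 + 212*(-203) + 458*(-47) - 203*(-47)) = -18 - (97096 - 43036 - 21526 + 9541) = -18 - 1*42075 = -18 - 42075 = -42093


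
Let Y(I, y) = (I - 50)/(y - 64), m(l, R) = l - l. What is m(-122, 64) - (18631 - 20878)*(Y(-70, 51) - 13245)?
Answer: -386630055/13 ≈ -2.9741e+7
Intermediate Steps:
m(l, R) = 0
Y(I, y) = (-50 + I)/(-64 + y)
m(-122, 64) - (18631 - 20878)*(Y(-70, 51) - 13245) = 0 - (18631 - 20878)*((-50 - 70)/(-64 + 51) - 13245) = 0 - (-2247)*(-120/(-13) - 13245) = 0 - (-2247)*(-1/13*(-120) - 13245) = 0 - (-2247)*(120/13 - 13245) = 0 - (-2247)*(-172065)/13 = 0 - 1*386630055/13 = 0 - 386630055/13 = -386630055/13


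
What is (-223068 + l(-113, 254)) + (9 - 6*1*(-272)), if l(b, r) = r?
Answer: -221173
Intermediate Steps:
(-223068 + l(-113, 254)) + (9 - 6*1*(-272)) = (-223068 + 254) + (9 - 6*1*(-272)) = -222814 + (9 - 6*(-272)) = -222814 + (9 + 1632) = -222814 + 1641 = -221173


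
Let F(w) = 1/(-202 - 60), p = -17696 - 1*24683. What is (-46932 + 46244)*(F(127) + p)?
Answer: 3819534856/131 ≈ 2.9157e+7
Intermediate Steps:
p = -42379 (p = -17696 - 24683 = -42379)
F(w) = -1/262 (F(w) = 1/(-262) = -1/262)
(-46932 + 46244)*(F(127) + p) = (-46932 + 46244)*(-1/262 - 42379) = -688*(-11103299/262) = 3819534856/131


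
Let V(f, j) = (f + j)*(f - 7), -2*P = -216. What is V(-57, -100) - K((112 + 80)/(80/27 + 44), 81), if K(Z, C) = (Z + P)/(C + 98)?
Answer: 570118132/56743 ≈ 10047.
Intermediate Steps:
P = 108 (P = -½*(-216) = 108)
V(f, j) = (-7 + f)*(f + j) (V(f, j) = (f + j)*(-7 + f) = (-7 + f)*(f + j))
K(Z, C) = (108 + Z)/(98 + C) (K(Z, C) = (Z + 108)/(C + 98) = (108 + Z)/(98 + C))
V(-57, -100) - K((112 + 80)/(80/27 + 44), 81) = ((-57)² - 7*(-57) - 7*(-100) - 57*(-100)) - (108 + (112 + 80)/(80/27 + 44))/(98 + 81) = (3249 + 399 + 700 + 5700) - (108 + 192/(80*(1/27) + 44))/179 = 10048 - (108 + 192/(80/27 + 44))/179 = 10048 - (108 + 192/(1268/27))/179 = 10048 - (108 + 192*(27/1268))/179 = 10048 - (108 + 1296/317)/179 = 10048 - 35532/(179*317) = 10048 - 1*35532/56743 = 10048 - 35532/56743 = 570118132/56743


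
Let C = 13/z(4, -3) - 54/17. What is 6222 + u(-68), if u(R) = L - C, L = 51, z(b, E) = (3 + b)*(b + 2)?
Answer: 4480969/714 ≈ 6275.9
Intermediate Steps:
z(b, E) = (2 + b)*(3 + b) (z(b, E) = (3 + b)*(2 + b) = (2 + b)*(3 + b))
C = -2047/714 (C = 13/(6 + 4² + 5*4) - 54/17 = 13/(6 + 16 + 20) - 54*1/17 = 13/42 - 54/17 = -2047/714 ≈ -2.8669)
u(R) = 38461/714 (u(R) = 51 - 1*(-2047/714) = 51 + 2047/714 = 38461/714)
6222 + u(-68) = 6222 + 38461/714 = 4480969/714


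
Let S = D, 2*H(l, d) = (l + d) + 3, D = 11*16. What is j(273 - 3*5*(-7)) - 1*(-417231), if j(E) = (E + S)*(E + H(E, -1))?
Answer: 731903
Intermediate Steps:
D = 176
H(l, d) = 3/2 + d/2 + l/2 (H(l, d) = ((l + d) + 3)/2 = ((d + l) + 3)/2 = (3 + d + l)/2 = 3/2 + d/2 + l/2)
S = 176
j(E) = (1 + 3*E/2)*(176 + E) (j(E) = (E + 176)*(E + (3/2 + (½)*(-1) + E/2)) = (176 + E)*(E + (3/2 - ½ + E/2)) = (176 + E)*(E + (1 + E/2)) = (176 + E)*(1 + 3*E/2) = (1 + 3*E/2)*(176 + E))
j(273 - 3*5*(-7)) - 1*(-417231) = (176 + 265*(273 - 3*5*(-7)) + 3*(273 - 3*5*(-7))²/2) - 1*(-417231) = (176 + 265*(273 - 15*(-7)) + 3*(273 - 15*(-7))²/2) + 417231 = (176 + 265*(273 - 1*(-105)) + 3*(273 - 1*(-105))²/2) + 417231 = (176 + 265*(273 + 105) + 3*(273 + 105)²/2) + 417231 = (176 + 265*378 + (3/2)*378²) + 417231 = (176 + 100170 + (3/2)*142884) + 417231 = (176 + 100170 + 214326) + 417231 = 314672 + 417231 = 731903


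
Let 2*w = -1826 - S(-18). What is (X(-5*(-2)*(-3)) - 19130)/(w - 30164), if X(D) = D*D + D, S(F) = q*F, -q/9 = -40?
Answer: 18260/27837 ≈ 0.65596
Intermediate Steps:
q = 360 (q = -9*(-40) = 360)
S(F) = 360*F
X(D) = D + D² (X(D) = D² + D = D + D²)
w = 2327 (w = (-1826 - 360*(-18))/2 = (-1826 - 1*(-6480))/2 = (-1826 + 6480)/2 = (½)*4654 = 2327)
(X(-5*(-2)*(-3)) - 19130)/(w - 30164) = ((-5*(-2)*(-3))*(1 - 5*(-2)*(-3)) - 19130)/(2327 - 30164) = ((10*(-3))*(1 + 10*(-3)) - 19130)/(-27837) = (-30*(1 - 30) - 19130)*(-1/27837) = (-30*(-29) - 19130)*(-1/27837) = (870 - 19130)*(-1/27837) = -18260*(-1/27837) = 18260/27837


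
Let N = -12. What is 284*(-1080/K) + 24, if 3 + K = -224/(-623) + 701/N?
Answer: 329141976/65209 ≈ 5047.5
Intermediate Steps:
K = -65209/1068 (K = -3 + (-224/(-623) + 701/(-12)) = -3 + (-224*(-1/623) + 701*(-1/12)) = -3 + (32/89 - 701/12) = -3 - 62005/1068 = -65209/1068 ≈ -61.057)
284*(-1080/K) + 24 = 284*(-1080/(-65209/1068)) + 24 = 284*(-1080*(-1068/65209)) + 24 = 284*(1153440/65209) + 24 = 327576960/65209 + 24 = 329141976/65209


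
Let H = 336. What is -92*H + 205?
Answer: -30707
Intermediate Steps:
-92*H + 205 = -92*336 + 205 = -30912 + 205 = -30707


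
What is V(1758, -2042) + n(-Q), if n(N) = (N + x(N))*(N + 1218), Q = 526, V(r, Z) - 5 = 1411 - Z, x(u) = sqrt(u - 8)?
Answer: -360534 + 692*I*sqrt(534) ≈ -3.6053e+5 + 15991.0*I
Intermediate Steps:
x(u) = sqrt(-8 + u)
V(r, Z) = 1416 - Z (V(r, Z) = 5 + (1411 - Z) = 1416 - Z)
n(N) = (1218 + N)*(N + sqrt(-8 + N)) (n(N) = (N + sqrt(-8 + N))*(N + 1218) = (N + sqrt(-8 + N))*(1218 + N) = (1218 + N)*(N + sqrt(-8 + N)))
V(1758, -2042) + n(-Q) = (1416 - 1*(-2042)) + ((-1*526)**2 + 1218*(-1*526) + 1218*sqrt(-8 - 1*526) + (-1*526)*sqrt(-8 - 1*526)) = (1416 + 2042) + ((-526)**2 + 1218*(-526) + 1218*sqrt(-8 - 526) - 526*sqrt(-8 - 526)) = 3458 + (276676 - 640668 + 1218*sqrt(-534) - 526*I*sqrt(534)) = 3458 + (276676 - 640668 + 1218*(I*sqrt(534)) - 526*I*sqrt(534)) = 3458 + (276676 - 640668 + 1218*I*sqrt(534) - 526*I*sqrt(534)) = 3458 + (-363992 + 692*I*sqrt(534)) = -360534 + 692*I*sqrt(534)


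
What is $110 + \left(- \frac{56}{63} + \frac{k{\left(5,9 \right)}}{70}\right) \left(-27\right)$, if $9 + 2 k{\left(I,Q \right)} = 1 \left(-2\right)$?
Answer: $\frac{19057}{140} \approx 136.12$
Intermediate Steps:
$k{\left(I,Q \right)} = - \frac{11}{2}$ ($k{\left(I,Q \right)} = - \frac{9}{2} + \frac{1 \left(-2\right)}{2} = - \frac{9}{2} + \frac{1}{2} \left(-2\right) = - \frac{9}{2} - 1 = - \frac{11}{2}$)
$110 + \left(- \frac{56}{63} + \frac{k{\left(5,9 \right)}}{70}\right) \left(-27\right) = 110 + \left(- \frac{56}{63} - \frac{11}{2 \cdot 70}\right) \left(-27\right) = 110 + \left(\left(-56\right) \frac{1}{63} - \frac{11}{140}\right) \left(-27\right) = 110 + \left(- \frac{8}{9} - \frac{11}{140}\right) \left(-27\right) = 110 - - \frac{3657}{140} = 110 + \frac{3657}{140} = \frac{19057}{140}$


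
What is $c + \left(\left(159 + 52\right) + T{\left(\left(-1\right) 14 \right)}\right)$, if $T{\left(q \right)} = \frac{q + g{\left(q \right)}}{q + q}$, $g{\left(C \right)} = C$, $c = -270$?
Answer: $-58$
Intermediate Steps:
$T{\left(q \right)} = 1$ ($T{\left(q \right)} = \frac{q + q}{q + q} = \frac{2 q}{2 q} = 2 q \frac{1}{2 q} = 1$)
$c + \left(\left(159 + 52\right) + T{\left(\left(-1\right) 14 \right)}\right) = -270 + \left(\left(159 + 52\right) + 1\right) = -270 + \left(211 + 1\right) = -270 + 212 = -58$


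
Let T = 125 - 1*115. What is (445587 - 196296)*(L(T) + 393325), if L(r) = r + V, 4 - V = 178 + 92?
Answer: 97988564079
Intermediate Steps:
T = 10 (T = 125 - 115 = 10)
V = -266 (V = 4 - (178 + 92) = 4 - 1*270 = 4 - 270 = -266)
L(r) = -266 + r (L(r) = r - 266 = -266 + r)
(445587 - 196296)*(L(T) + 393325) = (445587 - 196296)*((-266 + 10) + 393325) = 249291*(-256 + 393325) = 249291*393069 = 97988564079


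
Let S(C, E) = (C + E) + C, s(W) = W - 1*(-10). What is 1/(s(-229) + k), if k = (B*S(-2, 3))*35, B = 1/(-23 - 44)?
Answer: -67/14638 ≈ -0.0045771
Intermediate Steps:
s(W) = 10 + W (s(W) = W + 10 = 10 + W)
S(C, E) = E + 2*C
B = -1/67 (B = 1/(-67) = -1/67 ≈ -0.014925)
k = 35/67 (k = -(3 + 2*(-2))/67*35 = -(3 - 4)/67*35 = -1/67*(-1)*35 = (1/67)*35 = 35/67 ≈ 0.52239)
1/(s(-229) + k) = 1/((10 - 229) + 35/67) = 1/(-219 + 35/67) = 1/(-14638/67) = -67/14638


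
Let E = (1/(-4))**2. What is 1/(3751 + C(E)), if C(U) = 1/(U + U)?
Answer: 1/3759 ≈ 0.00026603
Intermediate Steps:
E = 1/16 (E = (-1/4)**2 = 1/16 ≈ 0.062500)
C(U) = 1/(2*U)
1/(3751 + C(E)) = 1/(3751 + 1/(2*(1/16))) = 1/(3751 + (1/2)*16) = 1/(3751 + 8) = 1/3759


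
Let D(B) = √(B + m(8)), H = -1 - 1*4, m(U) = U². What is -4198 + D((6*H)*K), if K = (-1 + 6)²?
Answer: -4198 + 7*I*√14 ≈ -4198.0 + 26.192*I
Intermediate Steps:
H = -5 (H = -1 - 4 = -5)
K = 25 (K = 5² = 25)
D(B) = √(64 + B) (D(B) = √(B + 8²) = √(B + 64) = √(64 + B))
-4198 + D((6*H)*K) = -4198 + √(64 + (6*(-5))*25) = -4198 + √(64 - 30*25) = -4198 + √(64 - 750) = -4198 + √(-686) = -4198 + 7*I*√14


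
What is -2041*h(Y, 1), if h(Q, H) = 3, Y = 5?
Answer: -6123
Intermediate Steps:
-2041*h(Y, 1) = -2041*3 = -6123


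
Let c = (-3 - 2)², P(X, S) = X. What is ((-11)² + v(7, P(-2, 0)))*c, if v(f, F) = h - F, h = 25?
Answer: 3700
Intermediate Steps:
v(f, F) = 25 - F
c = 25 (c = (-5)² = 25)
((-11)² + v(7, P(-2, 0)))*c = ((-11)² + (25 - 1*(-2)))*25 = (121 + (25 + 2))*25 = (121 + 27)*25 = 148*25 = 3700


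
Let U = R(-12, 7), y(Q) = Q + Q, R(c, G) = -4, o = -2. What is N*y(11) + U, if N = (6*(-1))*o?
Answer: 260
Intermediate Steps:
y(Q) = 2*Q
N = 12 (N = (6*(-1))*(-2) = -6*(-2) = 12)
U = -4
N*y(11) + U = 12*(2*11) - 4 = 12*22 - 4 = 264 - 4 = 260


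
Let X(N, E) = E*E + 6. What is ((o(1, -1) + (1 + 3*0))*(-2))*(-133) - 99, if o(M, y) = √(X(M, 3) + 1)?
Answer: 1231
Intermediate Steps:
X(N, E) = 6 + E² (X(N, E) = E² + 6 = 6 + E²)
o(M, y) = 4 (o(M, y) = √((6 + 3²) + 1) = √((6 + 9) + 1) = √(15 + 1) = √16 = 4)
((o(1, -1) + (1 + 3*0))*(-2))*(-133) - 99 = ((4 + (1 + 3*0))*(-2))*(-133) - 99 = ((4 + (1 + 0))*(-2))*(-133) - 99 = ((4 + 1)*(-2))*(-133) - 99 = (5*(-2))*(-133) - 99 = -10*(-133) - 99 = 1330 - 99 = 1231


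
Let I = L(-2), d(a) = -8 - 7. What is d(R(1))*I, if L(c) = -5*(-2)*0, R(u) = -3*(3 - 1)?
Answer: 0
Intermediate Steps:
R(u) = -6 (R(u) = -3*2 = -6)
L(c) = 0 (L(c) = 10*0 = 0)
d(a) = -15
I = 0
d(R(1))*I = -15*0 = 0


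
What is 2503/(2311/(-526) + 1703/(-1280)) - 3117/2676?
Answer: -753610127871/1718820668 ≈ -438.45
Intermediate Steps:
2503/(2311/(-526) + 1703/(-1280)) - 3117/2676 = 2503/(2311*(-1/526) + 1703*(-1/1280)) - 3117*1/2676 = 2503/(-2311/526 - 1703/1280) - 1039/892 = 2503/(-1926929/336640) - 1039/892 = 2503*(-336640/1926929) - 1039/892 = -842609920/1926929 - 1039/892 = -753610127871/1718820668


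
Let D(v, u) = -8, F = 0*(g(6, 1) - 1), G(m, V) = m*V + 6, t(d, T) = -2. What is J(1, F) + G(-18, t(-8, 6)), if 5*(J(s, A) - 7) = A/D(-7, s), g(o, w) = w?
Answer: 49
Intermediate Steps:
G(m, V) = 6 + V*m (G(m, V) = V*m + 6 = 6 + V*m)
F = 0 (F = 0*(1 - 1) = 0*0 = 0)
J(s, A) = 7 - A/40 (J(s, A) = 7 + (A/(-8))/5 = 7 + (A*(-⅛))/5 = 7 + (-A/8)/5 = 7 - A/40)
J(1, F) + G(-18, t(-8, 6)) = (7 - 1/40*0) + (6 - 2*(-18)) = (7 + 0) + (6 + 36) = 7 + 42 = 49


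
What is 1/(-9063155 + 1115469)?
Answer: -1/7947686 ≈ -1.2582e-7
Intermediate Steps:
1/(-9063155 + 1115469) = 1/(-7947686) = -1/7947686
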